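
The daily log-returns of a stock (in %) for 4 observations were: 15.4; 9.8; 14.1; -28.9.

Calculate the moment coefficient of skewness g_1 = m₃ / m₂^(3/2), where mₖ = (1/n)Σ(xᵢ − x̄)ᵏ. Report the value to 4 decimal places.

x̄ = (15.4 + 9.8 + 14.1 - 28.9) / 4 = 2.6000
deviations (xᵢ − x̄): 12.8000, 7.2000, 11.5000, -31.5000
Σ(xᵢ − x̄)² = 1340.1800 ⇒ m₂ = 1340.1800/4 = 335.04500
Σ(xᵢ − x̄)³ = -27264.6000 ⇒ m₃ = -27264.6000/4 = -6816.15000
m₂^(3/2) = 335.04500^(1.5) = 6132.74224
g_1 = m₃ / m₂^(3/2) = -6816.15000 / 6132.74224 ≈ -1.1114

-1.1114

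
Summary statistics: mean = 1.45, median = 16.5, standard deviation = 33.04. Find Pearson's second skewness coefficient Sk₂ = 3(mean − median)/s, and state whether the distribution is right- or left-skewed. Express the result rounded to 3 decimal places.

Sk₂ = 3(1.45 − 16.5) / 33.04 = 3 × -15.0500 / 33.04
    = -45.1500 / 33.04 ≈ -1.367
Sk₂ < 0 ⇒ mean < median ⇒ left-skewed (negative skew).

-1.367, left-skewed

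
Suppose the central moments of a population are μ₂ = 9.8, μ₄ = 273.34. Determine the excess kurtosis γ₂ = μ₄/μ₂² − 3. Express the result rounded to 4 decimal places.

-0.1539

μ₂² = 9.8² = 96.04000
μ₄/μ₂² = 273.34 / 96.04000 = 2.84611
γ₂ = 2.84611 − 3 ≈ -0.1539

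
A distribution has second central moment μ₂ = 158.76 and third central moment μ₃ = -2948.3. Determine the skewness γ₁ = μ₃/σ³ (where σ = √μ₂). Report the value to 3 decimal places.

σ = √μ₂ = √158.76 = 12.60000
σ³ = μ₂^(3/2) = 2000.37600
γ₁ = μ₃/σ³ = -2948.3 / 2000.37600 ≈ -1.474

-1.474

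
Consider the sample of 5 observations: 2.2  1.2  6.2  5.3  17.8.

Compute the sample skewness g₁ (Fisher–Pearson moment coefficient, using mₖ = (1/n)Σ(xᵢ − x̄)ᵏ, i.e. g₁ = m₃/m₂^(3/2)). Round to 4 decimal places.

1.1432

x̄ = (2.2 + 1.2 + 6.2 + 5.3 + 17.8) / 5 = 6.5400
deviations (xᵢ − x̄): -4.3400, -5.3400, -0.3400, -1.2400, 11.2600
Σ(xᵢ − x̄)² = 175.7920 ⇒ m₂ = 175.7920/5 = 35.15840
Σ(xᵢ − x̄)³ = 1191.6626 ⇒ m₃ = 1191.6626/5 = 238.33253
m₂^(3/2) = 35.15840^(1.5) = 208.47004
g₁ = m₃ / m₂^(3/2) = 238.33253 / 208.47004 ≈ 1.1432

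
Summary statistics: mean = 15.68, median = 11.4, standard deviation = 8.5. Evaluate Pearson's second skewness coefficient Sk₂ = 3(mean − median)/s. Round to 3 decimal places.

Sk₂ = 3(15.68 − 11.4) / 8.5 = 3 × 4.2800 / 8.5
    = 12.8400 / 8.5 ≈ 1.511

1.511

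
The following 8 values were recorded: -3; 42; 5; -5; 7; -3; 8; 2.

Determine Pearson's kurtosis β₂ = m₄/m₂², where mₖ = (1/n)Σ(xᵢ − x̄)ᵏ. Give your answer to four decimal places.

x̄ = 6.6250
Σ(xᵢ − x̄)² = 1597.8750 ⇒ m₂ = 199.73438
Σ(xᵢ − x̄)⁴ = 1601874.1816 ⇒ m₄ = 200234.27271
m₂² = 39893.82056
β₂ = m₄/m₂² = 200234.27271 / 39893.82056 ≈ 5.0192

5.0192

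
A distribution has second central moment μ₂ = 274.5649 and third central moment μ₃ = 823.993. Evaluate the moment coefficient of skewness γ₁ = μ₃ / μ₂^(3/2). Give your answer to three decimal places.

0.181

σ = √μ₂ = √274.5649 = 16.57000
σ³ = μ₂^(3/2) = 4549.54039
γ₁ = μ₃/σ³ = 823.993 / 4549.54039 ≈ 0.181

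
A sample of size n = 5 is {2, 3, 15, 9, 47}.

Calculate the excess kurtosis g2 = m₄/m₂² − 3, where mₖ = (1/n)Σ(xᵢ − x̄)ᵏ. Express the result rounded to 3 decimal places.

-0.144

x̄ = 15.2000
Σ(xᵢ − x̄)² = 1372.8000 ⇒ m₂ = 274.56000
Σ(xᵢ − x̄)⁴ = 1076596.8960 ⇒ m₄ = 215319.37920
m₂² = 75383.19360
g2 = m₄/m₂² − 3 = 2.85633 − 3 ≈ -0.144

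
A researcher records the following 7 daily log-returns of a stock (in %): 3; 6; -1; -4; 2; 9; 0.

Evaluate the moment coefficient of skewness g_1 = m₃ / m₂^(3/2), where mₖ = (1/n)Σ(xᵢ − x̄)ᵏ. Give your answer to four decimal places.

x̄ = (3 + 6 - 1 - 4 + 2 + 9 + 0) / 7 = 2.1429
deviations (xᵢ − x̄): 0.8571, 3.8571, -3.1429, -6.1429, -0.1429, 6.8571, -2.1429
Σ(xᵢ − x̄)² = 114.8571 ⇒ m₂ = 114.8571/7 = 16.40816
Σ(xᵢ − x̄)³ = 107.7551 ⇒ m₃ = 107.7551/7 = 15.39359
m₂^(3/2) = 16.40816^(1.5) = 66.46453
g_1 = m₃ / m₂^(3/2) = 15.39359 / 66.46453 ≈ 0.2316

0.2316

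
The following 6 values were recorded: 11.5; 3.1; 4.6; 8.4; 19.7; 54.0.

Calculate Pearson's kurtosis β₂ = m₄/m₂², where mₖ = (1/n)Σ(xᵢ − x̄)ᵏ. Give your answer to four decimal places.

3.5268

x̄ = 16.8833
Σ(xᵢ − x̄)² = 1827.3883 ⇒ m₂ = 304.56472
Σ(xᵢ − x̄)⁴ = 1962850.5075 ⇒ m₄ = 327141.75125
m₂² = 92759.67002
β₂ = m₄/m₂² = 327141.75125 / 92759.67002 ≈ 3.5268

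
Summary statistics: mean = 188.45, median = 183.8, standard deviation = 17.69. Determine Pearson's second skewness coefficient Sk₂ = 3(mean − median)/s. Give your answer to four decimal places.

0.7886

Sk₂ = 3(188.45 − 183.8) / 17.69 = 3 × 4.6500 / 17.69
    = 13.9500 / 17.69 ≈ 0.7886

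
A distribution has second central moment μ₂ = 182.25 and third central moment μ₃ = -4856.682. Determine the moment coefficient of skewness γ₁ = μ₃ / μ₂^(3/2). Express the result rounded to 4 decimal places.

σ = √μ₂ = √182.25 = 13.50000
σ³ = μ₂^(3/2) = 2460.37500
γ₁ = μ₃/σ³ = -4856.682 / 2460.37500 ≈ -1.9740

-1.9740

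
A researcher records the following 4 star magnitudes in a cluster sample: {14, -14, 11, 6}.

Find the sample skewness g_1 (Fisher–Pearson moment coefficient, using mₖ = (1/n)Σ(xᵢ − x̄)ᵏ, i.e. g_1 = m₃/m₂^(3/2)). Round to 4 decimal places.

x̄ = (14 - 14 + 11 + 6) / 4 = 4.2500
deviations (xᵢ − x̄): 9.7500, -18.2500, 6.7500, 1.7500
Σ(xᵢ − x̄)² = 476.7500 ⇒ m₂ = 476.7500/4 = 119.18750
Σ(xᵢ − x̄)³ = -4838.6250 ⇒ m₃ = -4838.6250/4 = -1209.65625
m₂^(3/2) = 119.18750^(1.5) = 1301.20603
g_1 = m₃ / m₂^(3/2) = -1209.65625 / 1301.20603 ≈ -0.9296

-0.9296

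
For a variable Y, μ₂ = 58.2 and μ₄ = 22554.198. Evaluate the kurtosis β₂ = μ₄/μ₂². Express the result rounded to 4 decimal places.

μ₂² = 58.2² = 3387.24000
μ₄/μ₂² = 22554.198 / 3387.24000 = 6.65858
β₂ ≈ 6.6586

6.6586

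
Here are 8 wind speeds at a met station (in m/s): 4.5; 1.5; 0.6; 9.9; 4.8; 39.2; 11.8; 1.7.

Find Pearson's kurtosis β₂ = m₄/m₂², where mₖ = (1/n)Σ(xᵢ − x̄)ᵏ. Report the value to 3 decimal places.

x̄ = 9.2500
Σ(xᵢ − x̄)² = 1138.1800 ⇒ m₂ = 142.27250
Σ(xᵢ − x̄)⁴ = 818012.3469 ⇒ m₄ = 102251.54336
m₂² = 20241.46426
β₂ = m₄/m₂² = 102251.54336 / 20241.46426 ≈ 5.052

5.052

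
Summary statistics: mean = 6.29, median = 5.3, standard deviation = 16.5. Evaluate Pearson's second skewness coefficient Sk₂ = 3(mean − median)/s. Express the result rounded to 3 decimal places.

0.180

Sk₂ = 3(6.29 − 5.3) / 16.5 = 3 × 0.9900 / 16.5
    = 2.9700 / 16.5 ≈ 0.180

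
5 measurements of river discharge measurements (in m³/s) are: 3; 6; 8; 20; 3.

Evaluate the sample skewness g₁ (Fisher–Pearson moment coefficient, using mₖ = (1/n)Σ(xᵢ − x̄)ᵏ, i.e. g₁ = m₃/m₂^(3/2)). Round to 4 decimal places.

1.1798

x̄ = (3 + 6 + 8 + 20 + 3) / 5 = 8.0000
deviations (xᵢ − x̄): -5.0000, -2.0000, 0.0000, 12.0000, -5.0000
Σ(xᵢ − x̄)² = 198.0000 ⇒ m₂ = 198.0000/5 = 39.60000
Σ(xᵢ − x̄)³ = 1470.0000 ⇒ m₃ = 1470.0000/5 = 294.00000
m₂^(3/2) = 39.60000^(1.5) = 249.19698
g₁ = m₃ / m₂^(3/2) = 294.00000 / 249.19698 ≈ 1.1798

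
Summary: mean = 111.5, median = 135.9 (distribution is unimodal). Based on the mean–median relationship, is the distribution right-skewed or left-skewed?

mean − median = 111.5 − 135.9 = -24.4
mean < median ⇒ the longer tail is on the left ⇒ left-skewed (negatively skewed).

left-skewed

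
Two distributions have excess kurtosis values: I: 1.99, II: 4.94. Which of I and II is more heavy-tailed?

Higher excess kurtosis ⇒ heavier tails relative to the normal distribution.
1.99 vs 4.94: the larger is 4.94, so II has heavier tails.

II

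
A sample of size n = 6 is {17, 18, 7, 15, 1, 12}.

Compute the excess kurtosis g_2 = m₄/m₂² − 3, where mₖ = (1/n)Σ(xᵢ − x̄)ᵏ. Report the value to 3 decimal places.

-0.935

x̄ = 11.6667
Σ(xᵢ − x̄)² = 215.3333 ⇒ m₂ = 35.88889
Σ(xᵢ − x̄)⁴ = 15961.1111 ⇒ m₄ = 2660.18519
m₂² = 1288.01235
g_2 = m₄/m₂² − 3 = 2.06534 − 3 ≈ -0.935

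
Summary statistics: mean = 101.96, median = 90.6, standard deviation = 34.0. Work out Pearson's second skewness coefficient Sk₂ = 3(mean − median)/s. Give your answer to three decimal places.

Sk₂ = 3(101.96 − 90.6) / 34.0 = 3 × 11.3600 / 34.0
    = 34.0800 / 34.0 ≈ 1.002

1.002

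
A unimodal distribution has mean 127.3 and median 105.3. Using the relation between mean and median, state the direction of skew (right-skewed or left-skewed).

mean − median = 127.3 − 105.3 = 22.0
mean > median ⇒ the longer tail is on the right ⇒ right-skewed (positively skewed).

right-skewed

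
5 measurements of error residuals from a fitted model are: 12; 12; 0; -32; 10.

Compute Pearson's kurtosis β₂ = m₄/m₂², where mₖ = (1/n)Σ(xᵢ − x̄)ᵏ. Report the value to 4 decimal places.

x̄ = 0.4000
Σ(xᵢ − x̄)² = 1411.2000 ⇒ m₂ = 282.24000
Σ(xᵢ − x̄)⁴ = 1146702.3360 ⇒ m₄ = 229340.46720
m₂² = 79659.41760
β₂ = m₄/m₂² = 229340.46720 / 79659.41760 ≈ 2.8790

2.8790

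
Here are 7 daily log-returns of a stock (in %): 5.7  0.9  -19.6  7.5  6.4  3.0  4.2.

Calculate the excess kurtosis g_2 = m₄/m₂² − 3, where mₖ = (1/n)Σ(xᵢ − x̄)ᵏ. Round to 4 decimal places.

x̄ = 1.1571
Σ(xᵢ − x̄)² = 531.9371 ⇒ m₂ = 75.99102
Σ(xᵢ − x̄)⁴ = 188536.8017 ⇒ m₄ = 26933.82881
m₂² = 5774.63518
g_2 = m₄/m₂² − 3 = 4.66416 − 3 ≈ 1.6642

1.6642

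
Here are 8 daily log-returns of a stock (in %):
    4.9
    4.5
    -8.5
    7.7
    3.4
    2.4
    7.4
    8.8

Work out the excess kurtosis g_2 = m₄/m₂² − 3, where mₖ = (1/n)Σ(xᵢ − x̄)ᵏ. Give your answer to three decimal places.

1.441

x̄ = 3.8250
Σ(xᵢ − x̄)² = 208.2750 ⇒ m₂ = 26.03438
Σ(xᵢ − x̄)⁴ = 24082.4248 ⇒ m₄ = 3010.30311
m₂² = 677.78868
g_2 = m₄/m₂² − 3 = 4.44136 − 3 ≈ 1.441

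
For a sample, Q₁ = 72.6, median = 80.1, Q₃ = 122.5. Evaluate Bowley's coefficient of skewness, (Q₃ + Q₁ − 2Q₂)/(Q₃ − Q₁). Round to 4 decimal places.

0.6994

numerator: Q₃ + Q₁ − 2Q₂ = 122.5 + 72.6 − 2×80.1 = 34.9000
denominator: Q₃ − Q₁ = 122.5 − 72.6 = 49.9000
Bowley skewness = 34.9000 / 49.9000 ≈ 0.6994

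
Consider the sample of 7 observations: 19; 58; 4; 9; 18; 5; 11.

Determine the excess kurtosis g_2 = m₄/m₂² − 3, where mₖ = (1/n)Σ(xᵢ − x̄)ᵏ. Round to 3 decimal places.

1.310

x̄ = 17.7143
Σ(xᵢ − x̄)² = 2095.4286 ⇒ m₂ = 299.34694
Σ(xᵢ − x̄)⁴ = 2703238.4723 ⇒ m₄ = 386176.92461
m₂² = 89608.58975
g_2 = m₄/m₂² − 3 = 4.30960 − 3 ≈ 1.310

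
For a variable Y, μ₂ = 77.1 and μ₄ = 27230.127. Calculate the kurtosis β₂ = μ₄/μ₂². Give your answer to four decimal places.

μ₂² = 77.1² = 5944.41000
μ₄/μ₂² = 27230.127 / 5944.41000 = 4.58080
β₂ ≈ 4.5808

4.5808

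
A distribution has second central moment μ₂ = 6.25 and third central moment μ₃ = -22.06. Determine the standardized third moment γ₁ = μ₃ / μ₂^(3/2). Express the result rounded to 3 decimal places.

σ = √μ₂ = √6.25 = 2.50000
σ³ = μ₂^(3/2) = 15.62500
γ₁ = μ₃/σ³ = -22.06 / 15.62500 ≈ -1.412

-1.412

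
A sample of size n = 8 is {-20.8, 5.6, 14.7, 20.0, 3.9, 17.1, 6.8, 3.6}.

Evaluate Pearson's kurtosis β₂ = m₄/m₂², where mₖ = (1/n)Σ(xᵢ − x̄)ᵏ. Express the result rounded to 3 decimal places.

3.788

x̄ = 6.3625
Σ(xᵢ − x̄)² = 1123.0588 ⇒ m₂ = 140.38234
Σ(xᵢ − x̄)⁴ = 597160.2505 ⇒ m₄ = 74645.03131
m₂² = 19707.20244
β₂ = m₄/m₂² = 74645.03131 / 19707.20244 ≈ 3.788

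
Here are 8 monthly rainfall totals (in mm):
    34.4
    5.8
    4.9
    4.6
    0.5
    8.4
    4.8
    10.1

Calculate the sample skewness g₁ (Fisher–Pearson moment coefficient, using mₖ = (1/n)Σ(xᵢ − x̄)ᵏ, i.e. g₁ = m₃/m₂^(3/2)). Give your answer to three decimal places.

x̄ = (34.4 + 5.8 + 4.9 + 4.6 + 0.5 + 8.4 + 4.8 + 10.1) / 8 = 9.1875
deviations (xᵢ − x̄): 25.2125, -3.3875, -4.2875, -4.5875, -8.6875, -0.7875, -4.3875, 0.9125
Σ(xᵢ − x̄)² = 782.7487 ⇒ m₂ = 782.7487/8 = 97.84359
Σ(xᵢ − x̄)³ = 15072.7441 ⇒ m₃ = 15072.7441/8 = 1884.09301
m₂^(3/2) = 97.84359^(1.5) = 967.82892
g₁ = m₃ / m₂^(3/2) = 1884.09301 / 967.82892 ≈ 1.947

1.947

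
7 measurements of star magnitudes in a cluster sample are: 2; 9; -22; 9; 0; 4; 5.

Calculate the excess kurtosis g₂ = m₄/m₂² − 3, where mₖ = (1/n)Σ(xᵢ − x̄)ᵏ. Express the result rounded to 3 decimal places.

x̄ = 1.0000
Σ(xᵢ − x̄)² = 684.0000 ⇒ m₂ = 97.71429
Σ(xᵢ − x̄)⁴ = 288372.0000 ⇒ m₄ = 41196.00000
m₂² = 9548.08163
g₂ = m₄/m₂² − 3 = 4.31458 − 3 ≈ 1.315

1.315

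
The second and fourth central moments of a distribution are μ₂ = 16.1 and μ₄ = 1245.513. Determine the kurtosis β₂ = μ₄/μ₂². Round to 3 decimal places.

μ₂² = 16.1² = 259.21000
μ₄/μ₂² = 1245.513 / 259.21000 = 4.80503
β₂ ≈ 4.805

4.805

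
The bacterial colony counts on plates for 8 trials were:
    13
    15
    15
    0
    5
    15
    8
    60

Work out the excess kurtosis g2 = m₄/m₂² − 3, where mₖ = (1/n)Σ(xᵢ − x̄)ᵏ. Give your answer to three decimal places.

2.213

x̄ = 16.3750
Σ(xᵢ − x̄)² = 2387.8750 ⇒ m₂ = 298.48438
Σ(xᵢ − x̄)⁴ = 3715645.7441 ⇒ m₄ = 464455.71802
m₂² = 89092.92212
g2 = m₄/m₂² − 3 = 5.21316 − 3 ≈ 2.213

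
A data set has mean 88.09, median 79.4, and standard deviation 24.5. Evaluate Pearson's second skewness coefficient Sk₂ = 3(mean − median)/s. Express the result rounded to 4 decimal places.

Sk₂ = 3(88.09 − 79.4) / 24.5 = 3 × 8.6900 / 24.5
    = 26.0700 / 24.5 ≈ 1.0641

1.0641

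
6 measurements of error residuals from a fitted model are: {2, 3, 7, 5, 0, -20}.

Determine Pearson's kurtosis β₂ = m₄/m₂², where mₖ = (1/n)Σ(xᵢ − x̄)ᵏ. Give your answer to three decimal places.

3.789

x̄ = -0.5000
Σ(xᵢ − x̄)² = 485.5000 ⇒ m₂ = 80.91667
Σ(xᵢ − x̄)⁴ = 148858.3750 ⇒ m₄ = 24809.72917
m₂² = 6547.50694
β₂ = m₄/m₂² = 24809.72917 / 6547.50694 ≈ 3.789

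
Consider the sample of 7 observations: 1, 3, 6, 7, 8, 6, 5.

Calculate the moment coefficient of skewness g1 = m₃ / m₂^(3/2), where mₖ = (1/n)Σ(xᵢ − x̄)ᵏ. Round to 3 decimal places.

-0.642

x̄ = (1 + 3 + 6 + 7 + 8 + 6 + 5) / 7 = 5.1429
deviations (xᵢ − x̄): -4.1429, -2.1429, 0.8571, 1.8571, 2.8571, 0.8571, -0.1429
Σ(xᵢ − x̄)² = 34.8571 ⇒ m₂ = 34.8571/7 = 4.97959
Σ(xᵢ − x̄)³ = -49.9592 ⇒ m₃ = -49.9592/7 = -7.13703
m₂^(3/2) = 4.97959^(1.5) = 11.11196
g1 = m₃ / m₂^(3/2) = -7.13703 / 11.11196 ≈ -0.642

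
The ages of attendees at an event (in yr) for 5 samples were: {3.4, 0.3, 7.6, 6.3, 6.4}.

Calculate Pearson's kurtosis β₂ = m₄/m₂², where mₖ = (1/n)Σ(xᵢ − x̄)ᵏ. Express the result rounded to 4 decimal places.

x̄ = 4.8000
Σ(xᵢ − x̄)² = 34.8600 ⇒ m₂ = 6.97200
Σ(xᵢ − x̄)⁴ = 486.9858 ⇒ m₄ = 97.39716
m₂² = 48.60878
β₂ = m₄/m₂² = 97.39716 / 48.60878 ≈ 2.0037

2.0037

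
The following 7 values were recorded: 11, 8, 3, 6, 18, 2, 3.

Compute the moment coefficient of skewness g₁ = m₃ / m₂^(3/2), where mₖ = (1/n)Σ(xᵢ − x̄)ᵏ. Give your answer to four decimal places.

0.9436

x̄ = (11 + 8 + 3 + 6 + 18 + 2 + 3) / 7 = 7.2857
deviations (xᵢ − x̄): 3.7143, 0.7143, -4.2857, -1.2857, 10.7143, -5.2857, -4.2857
Σ(xᵢ − x̄)² = 195.4286 ⇒ m₂ = 195.4286/7 = 27.91837
Σ(xᵢ − x̄)³ = 974.3265 ⇒ m₃ = 974.3265/7 = 139.18950
m₂^(3/2) = 27.91837^(1.5) = 147.51461
g₁ = m₃ / m₂^(3/2) = 139.18950 / 147.51461 ≈ 0.9436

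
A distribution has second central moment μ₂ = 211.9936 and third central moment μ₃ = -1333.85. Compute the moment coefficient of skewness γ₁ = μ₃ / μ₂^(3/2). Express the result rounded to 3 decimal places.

σ = √μ₂ = √211.9936 = 14.56000
σ³ = μ₂^(3/2) = 3086.62682
γ₁ = μ₃/σ³ = -1333.85 / 3086.62682 ≈ -0.432

-0.432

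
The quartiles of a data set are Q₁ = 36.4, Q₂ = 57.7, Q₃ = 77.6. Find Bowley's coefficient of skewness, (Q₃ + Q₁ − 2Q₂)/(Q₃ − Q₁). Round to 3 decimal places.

numerator: Q₃ + Q₁ − 2Q₂ = 77.6 + 36.4 − 2×57.7 = -1.4000
denominator: Q₃ − Q₁ = 77.6 − 36.4 = 41.2000
Bowley skewness = -1.4000 / 41.2000 ≈ -0.034

-0.034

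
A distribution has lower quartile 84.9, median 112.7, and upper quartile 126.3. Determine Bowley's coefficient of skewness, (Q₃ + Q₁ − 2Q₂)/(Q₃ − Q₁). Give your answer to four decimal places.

-0.3430

numerator: Q₃ + Q₁ − 2Q₂ = 126.3 + 84.9 − 2×112.7 = -14.2000
denominator: Q₃ − Q₁ = 126.3 − 84.9 = 41.4000
Bowley skewness = -14.2000 / 41.4000 ≈ -0.3430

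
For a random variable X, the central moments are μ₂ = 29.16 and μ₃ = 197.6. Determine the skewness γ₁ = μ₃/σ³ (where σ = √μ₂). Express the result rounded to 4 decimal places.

σ = √μ₂ = √29.16 = 5.40000
σ³ = μ₂^(3/2) = 157.46400
γ₁ = μ₃/σ³ = 197.6 / 157.46400 ≈ 1.2549

1.2549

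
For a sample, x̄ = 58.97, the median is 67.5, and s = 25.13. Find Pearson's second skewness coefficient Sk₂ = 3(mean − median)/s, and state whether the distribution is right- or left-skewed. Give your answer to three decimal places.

Sk₂ = 3(58.97 − 67.5) / 25.13 = 3 × -8.5300 / 25.13
    = -25.5900 / 25.13 ≈ -1.018
Sk₂ < 0 ⇒ mean < median ⇒ left-skewed (negative skew).

-1.018, left-skewed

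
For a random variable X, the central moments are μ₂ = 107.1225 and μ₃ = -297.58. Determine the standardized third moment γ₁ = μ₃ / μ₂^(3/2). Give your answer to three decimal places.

σ = √μ₂ = √107.1225 = 10.35000
σ³ = μ₂^(3/2) = 1108.71788
γ₁ = μ₃/σ³ = -297.58 / 1108.71788 ≈ -0.268

-0.268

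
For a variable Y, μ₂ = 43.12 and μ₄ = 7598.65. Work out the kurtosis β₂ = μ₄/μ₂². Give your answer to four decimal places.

4.0868

μ₂² = 43.12² = 1859.33440
μ₄/μ₂² = 7598.65 / 1859.33440 = 4.08676
β₂ ≈ 4.0868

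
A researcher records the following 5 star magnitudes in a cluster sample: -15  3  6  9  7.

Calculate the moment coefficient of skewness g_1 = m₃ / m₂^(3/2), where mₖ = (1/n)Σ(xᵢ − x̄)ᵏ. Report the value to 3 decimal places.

x̄ = (-15 + 3 + 6 + 9 + 7) / 5 = 2.0000
deviations (xᵢ − x̄): -17.0000, 1.0000, 4.0000, 7.0000, 5.0000
Σ(xᵢ − x̄)² = 380.0000 ⇒ m₂ = 380.0000/5 = 76.00000
Σ(xᵢ − x̄)³ = -4380.0000 ⇒ m₃ = -4380.0000/5 = -876.00000
m₂^(3/2) = 76.00000^(1.5) = 662.55264
g_1 = m₃ / m₂^(3/2) = -876.00000 / 662.55264 ≈ -1.322

-1.322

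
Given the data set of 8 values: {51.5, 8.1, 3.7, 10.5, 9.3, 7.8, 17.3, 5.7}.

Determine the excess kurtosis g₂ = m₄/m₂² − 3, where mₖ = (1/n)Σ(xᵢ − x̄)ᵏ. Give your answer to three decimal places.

x̄ = 14.2375
Σ(xᵢ − x̄)² = 1699.2588 ⇒ m₂ = 212.40734
Σ(xᵢ − x̄)⁴ = 1949571.5210 ⇒ m₄ = 243696.44012
m₂² = 45116.87968
g₂ = m₄/m₂² − 3 = 5.40145 − 3 ≈ 2.401

2.401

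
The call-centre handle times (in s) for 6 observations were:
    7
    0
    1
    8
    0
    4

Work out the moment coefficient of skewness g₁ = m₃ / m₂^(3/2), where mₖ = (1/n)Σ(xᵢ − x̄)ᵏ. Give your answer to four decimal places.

x̄ = (7 + 0 + 1 + 8 + 0 + 4) / 6 = 3.3333
deviations (xᵢ − x̄): 3.6667, -3.3333, -2.3333, 4.6667, -3.3333, 0.6667
Σ(xᵢ − x̄)² = 63.3333 ⇒ m₂ = 63.3333/6 = 10.55556
Σ(xᵢ − x̄)³ = 64.4444 ⇒ m₃ = 64.4444/6 = 10.74074
m₂^(3/2) = 10.55556^(1.5) = 34.29428
g₁ = m₃ / m₂^(3/2) = 10.74074 / 34.29428 ≈ 0.3132

0.3132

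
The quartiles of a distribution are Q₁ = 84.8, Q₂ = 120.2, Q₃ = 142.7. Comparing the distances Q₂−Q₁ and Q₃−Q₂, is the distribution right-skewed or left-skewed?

left-skewed

Q₂ − Q₁ = 35.4;  Q₃ − Q₂ = 22.5
Q₂ − Q₁ > Q₃ − Q₂ ⇒ the lower half is more spread out ⇒ left-skewed.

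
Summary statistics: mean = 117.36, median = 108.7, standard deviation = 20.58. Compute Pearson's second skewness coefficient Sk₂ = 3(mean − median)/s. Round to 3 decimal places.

1.262

Sk₂ = 3(117.36 − 108.7) / 20.58 = 3 × 8.6600 / 20.58
    = 25.9800 / 20.58 ≈ 1.262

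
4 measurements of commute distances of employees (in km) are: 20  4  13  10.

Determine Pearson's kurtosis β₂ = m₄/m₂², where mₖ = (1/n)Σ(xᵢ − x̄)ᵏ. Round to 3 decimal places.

1.873

x̄ = 11.7500
Σ(xᵢ − x̄)² = 132.7500 ⇒ m₂ = 33.18750
Σ(xᵢ − x̄)⁴ = 8251.8281 ⇒ m₄ = 2062.95703
m₂² = 1101.41016
β₂ = m₄/m₂² = 2062.95703 / 1101.41016 ≈ 1.873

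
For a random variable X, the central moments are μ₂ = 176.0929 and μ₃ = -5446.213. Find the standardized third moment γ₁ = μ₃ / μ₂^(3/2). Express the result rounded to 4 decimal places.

-2.3307

σ = √μ₂ = √176.0929 = 13.27000
σ³ = μ₂^(3/2) = 2336.75278
γ₁ = μ₃/σ³ = -5446.213 / 2336.75278 ≈ -2.3307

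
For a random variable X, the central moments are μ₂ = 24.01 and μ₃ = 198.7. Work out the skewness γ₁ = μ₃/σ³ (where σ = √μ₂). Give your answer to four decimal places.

1.6889

σ = √μ₂ = √24.01 = 4.90000
σ³ = μ₂^(3/2) = 117.64900
γ₁ = μ₃/σ³ = 198.7 / 117.64900 ≈ 1.6889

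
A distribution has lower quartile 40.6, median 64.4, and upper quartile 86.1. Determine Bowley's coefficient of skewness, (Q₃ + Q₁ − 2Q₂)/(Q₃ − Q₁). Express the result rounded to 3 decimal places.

-0.046

numerator: Q₃ + Q₁ − 2Q₂ = 86.1 + 40.6 − 2×64.4 = -2.1000
denominator: Q₃ − Q₁ = 86.1 − 40.6 = 45.5000
Bowley skewness = -2.1000 / 45.5000 ≈ -0.046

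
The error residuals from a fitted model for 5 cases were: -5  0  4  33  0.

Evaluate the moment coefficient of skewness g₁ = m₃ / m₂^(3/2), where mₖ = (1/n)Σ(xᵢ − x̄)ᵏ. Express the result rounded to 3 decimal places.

x̄ = (-5 + 0 + 4 + 33 + 0) / 5 = 6.4000
deviations (xᵢ − x̄): -11.4000, -6.4000, -2.4000, 26.6000, -6.4000
Σ(xᵢ − x̄)² = 925.2000 ⇒ m₂ = 925.2000/5 = 185.04000
Σ(xᵢ − x̄)³ = 16801.4400 ⇒ m₃ = 16801.4400/5 = 3360.28800
m₂^(3/2) = 185.04000^(1.5) = 2517.08818
g₁ = m₃ / m₂^(3/2) = 3360.28800 / 2517.08818 ≈ 1.335

1.335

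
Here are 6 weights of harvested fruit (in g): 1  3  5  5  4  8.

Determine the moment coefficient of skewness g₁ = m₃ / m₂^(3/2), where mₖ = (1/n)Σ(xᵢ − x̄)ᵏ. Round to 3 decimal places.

0.179

x̄ = (1 + 3 + 5 + 5 + 4 + 8) / 6 = 4.3333
deviations (xᵢ − x̄): -3.3333, -1.3333, 0.6667, 0.6667, -0.3333, 3.6667
Σ(xᵢ − x̄)² = 27.3333 ⇒ m₂ = 27.3333/6 = 4.55556
Σ(xᵢ − x̄)³ = 10.4444 ⇒ m₃ = 10.4444/6 = 1.74074
m₂^(3/2) = 4.55556^(1.5) = 9.72326
g₁ = m₃ / m₂^(3/2) = 1.74074 / 9.72326 ≈ 0.179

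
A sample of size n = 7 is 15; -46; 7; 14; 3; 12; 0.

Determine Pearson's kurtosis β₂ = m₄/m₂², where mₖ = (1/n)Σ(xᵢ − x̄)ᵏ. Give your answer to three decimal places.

x̄ = 0.7143
Σ(xᵢ − x̄)² = 2735.4286 ⇒ m₂ = 390.77551
Σ(xᵢ − x̄)⁴ = 4852719.9417 ⇒ m₄ = 693245.70596
m₂² = 152705.49938
β₂ = m₄/m₂² = 693245.70596 / 152705.49938 ≈ 4.540

4.540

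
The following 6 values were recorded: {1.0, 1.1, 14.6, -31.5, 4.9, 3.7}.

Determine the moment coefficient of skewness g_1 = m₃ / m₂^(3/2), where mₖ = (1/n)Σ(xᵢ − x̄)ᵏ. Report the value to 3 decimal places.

x̄ = (1.0 + 1.1 + 14.6 - 31.5 + 4.9 + 3.7) / 6 = -1.0333
deviations (xᵢ − x̄): 2.0333, 2.1333, 15.6333, -30.4667, 5.9333, 4.7333
Σ(xᵢ − x̄)² = 1238.9133 ⇒ m₂ = 1238.9133/6 = 206.48556
Σ(xᵢ − x̄)³ = -24125.8544 ⇒ m₃ = -24125.8544/6 = -4020.97574
m₂^(3/2) = 206.48556^(1.5) = 2967.11593
g_1 = m₃ / m₂^(3/2) = -4020.97574 / 2967.11593 ≈ -1.355

-1.355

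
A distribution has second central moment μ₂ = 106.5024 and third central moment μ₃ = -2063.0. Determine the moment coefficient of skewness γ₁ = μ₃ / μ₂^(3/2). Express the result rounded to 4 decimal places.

-1.8770

σ = √μ₂ = √106.5024 = 10.32000
σ³ = μ₂^(3/2) = 1099.10477
γ₁ = μ₃/σ³ = -2063.0 / 1099.10477 ≈ -1.8770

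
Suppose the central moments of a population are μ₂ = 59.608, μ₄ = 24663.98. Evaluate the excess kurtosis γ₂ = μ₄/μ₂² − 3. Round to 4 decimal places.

μ₂² = 59.608² = 3553.11366
μ₄/μ₂² = 24663.98 / 3553.11366 = 6.94151
γ₂ = 6.94151 − 3 ≈ 3.9415

3.9415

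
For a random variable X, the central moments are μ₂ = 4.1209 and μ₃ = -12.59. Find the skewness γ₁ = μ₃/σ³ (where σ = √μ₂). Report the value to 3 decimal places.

σ = √μ₂ = √4.1209 = 2.03000
σ³ = μ₂^(3/2) = 8.36543
γ₁ = μ₃/σ³ = -12.59 / 8.36543 ≈ -1.505

-1.505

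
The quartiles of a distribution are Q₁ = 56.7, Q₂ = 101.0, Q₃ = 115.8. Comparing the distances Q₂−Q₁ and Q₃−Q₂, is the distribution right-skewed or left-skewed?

Q₂ − Q₁ = 44.3;  Q₃ − Q₂ = 14.8
Q₂ − Q₁ > Q₃ − Q₂ ⇒ the lower half is more spread out ⇒ left-skewed.

left-skewed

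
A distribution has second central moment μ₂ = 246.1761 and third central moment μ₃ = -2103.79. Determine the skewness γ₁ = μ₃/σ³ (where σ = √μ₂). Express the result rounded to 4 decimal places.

σ = √μ₂ = √246.1761 = 15.69000
σ³ = μ₂^(3/2) = 3862.50301
γ₁ = μ₃/σ³ = -2103.79 / 3862.50301 ≈ -0.5447

-0.5447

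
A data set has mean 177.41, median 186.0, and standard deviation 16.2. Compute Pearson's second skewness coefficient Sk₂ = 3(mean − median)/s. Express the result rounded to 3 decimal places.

-1.591

Sk₂ = 3(177.41 − 186.0) / 16.2 = 3 × -8.5900 / 16.2
    = -25.7700 / 16.2 ≈ -1.591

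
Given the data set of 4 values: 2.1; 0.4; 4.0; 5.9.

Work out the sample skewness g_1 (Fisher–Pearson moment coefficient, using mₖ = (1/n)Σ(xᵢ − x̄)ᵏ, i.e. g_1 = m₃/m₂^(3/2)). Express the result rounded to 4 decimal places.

x̄ = (2.1 + 0.4 + 4.0 + 5.9) / 4 = 3.1000
deviations (xᵢ − x̄): -1.0000, -2.7000, 0.9000, 2.8000
Σ(xᵢ − x̄)² = 16.9400 ⇒ m₂ = 16.9400/4 = 4.23500
Σ(xᵢ − x̄)³ = 1.9980 ⇒ m₃ = 1.9980/4 = 0.49950
m₂^(3/2) = 4.23500^(1.5) = 8.71526
g_1 = m₃ / m₂^(3/2) = 0.49950 / 8.71526 ≈ 0.0573

0.0573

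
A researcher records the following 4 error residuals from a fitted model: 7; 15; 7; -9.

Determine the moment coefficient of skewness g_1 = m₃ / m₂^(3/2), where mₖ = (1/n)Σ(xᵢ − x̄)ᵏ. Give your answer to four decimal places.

x̄ = (7 + 15 + 7 - 9) / 4 = 5.0000
deviations (xᵢ − x̄): 2.0000, 10.0000, 2.0000, -14.0000
Σ(xᵢ − x̄)² = 304.0000 ⇒ m₂ = 304.0000/4 = 76.00000
Σ(xᵢ − x̄)³ = -1728.0000 ⇒ m₃ = -1728.0000/4 = -432.00000
m₂^(3/2) = 76.00000^(1.5) = 662.55264
g_1 = m₃ / m₂^(3/2) = -432.00000 / 662.55264 ≈ -0.6520

-0.6520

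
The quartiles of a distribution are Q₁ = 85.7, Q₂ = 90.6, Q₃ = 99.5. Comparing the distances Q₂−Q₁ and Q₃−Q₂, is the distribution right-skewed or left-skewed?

Q₂ − Q₁ = 4.9;  Q₃ − Q₂ = 8.9
Q₃ − Q₂ > Q₂ − Q₁ ⇒ the upper half is more spread out ⇒ right-skewed.

right-skewed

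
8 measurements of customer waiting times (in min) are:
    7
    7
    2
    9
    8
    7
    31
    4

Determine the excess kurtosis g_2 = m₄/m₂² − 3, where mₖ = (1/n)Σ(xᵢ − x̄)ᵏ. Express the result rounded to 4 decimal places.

2.4830

x̄ = 9.3750
Σ(xᵢ − x̄)² = 569.8750 ⇒ m₂ = 71.23438
Σ(xᵢ − x̄)⁴ = 222579.8066 ⇒ m₄ = 27822.47583
m₂² = 5074.33618
g_2 = m₄/m₂² − 3 = 5.48298 − 3 ≈ 2.4830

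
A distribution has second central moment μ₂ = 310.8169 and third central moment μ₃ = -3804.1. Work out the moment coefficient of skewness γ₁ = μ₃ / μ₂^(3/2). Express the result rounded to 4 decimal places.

σ = √μ₂ = √310.8169 = 17.63000
σ³ = μ₂^(3/2) = 5479.70195
γ₁ = μ₃/σ³ = -3804.1 / 5479.70195 ≈ -0.6942

-0.6942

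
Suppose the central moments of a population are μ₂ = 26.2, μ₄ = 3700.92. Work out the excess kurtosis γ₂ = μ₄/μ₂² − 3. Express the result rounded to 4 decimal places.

2.3915

μ₂² = 26.2² = 686.44000
μ₄/μ₂² = 3700.92 / 686.44000 = 5.39147
γ₂ = 5.39147 − 3 ≈ 2.3915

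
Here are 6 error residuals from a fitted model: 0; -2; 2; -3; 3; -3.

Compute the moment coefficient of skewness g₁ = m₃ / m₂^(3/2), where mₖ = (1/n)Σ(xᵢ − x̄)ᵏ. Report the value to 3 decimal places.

0.303

x̄ = (0 - 2 + 2 - 3 + 3 - 3) / 6 = -0.5000
deviations (xᵢ − x̄): 0.5000, -1.5000, 2.5000, -2.5000, 3.5000, -2.5000
Σ(xᵢ − x̄)² = 33.5000 ⇒ m₂ = 33.5000/6 = 5.58333
Σ(xᵢ − x̄)³ = 24.0000 ⇒ m₃ = 24.0000/6 = 4.00000
m₂^(3/2) = 5.58333^(1.5) = 13.19290
g₁ = m₃ / m₂^(3/2) = 4.00000 / 13.19290 ≈ 0.303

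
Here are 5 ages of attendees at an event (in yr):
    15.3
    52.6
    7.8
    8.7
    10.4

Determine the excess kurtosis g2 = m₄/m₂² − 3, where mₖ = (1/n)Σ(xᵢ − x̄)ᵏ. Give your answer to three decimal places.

x̄ = 18.9600
Σ(xᵢ − x̄)² = 1448.1320 ⇒ m₂ = 289.62640
Σ(xᵢ − x̄)⁴ = 1312772.1538 ⇒ m₄ = 262554.43077
m₂² = 83883.45158
g2 = m₄/m₂² − 3 = 3.12999 − 3 ≈ 0.130

0.130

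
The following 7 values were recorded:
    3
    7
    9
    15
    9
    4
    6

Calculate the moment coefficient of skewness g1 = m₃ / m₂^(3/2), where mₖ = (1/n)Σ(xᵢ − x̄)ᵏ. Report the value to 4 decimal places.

0.7646

x̄ = (3 + 7 + 9 + 15 + 9 + 4 + 6) / 7 = 7.5714
deviations (xᵢ − x̄): -4.5714, -0.5714, 1.4286, 7.4286, 1.4286, -3.5714, -1.5714
Σ(xᵢ − x̄)² = 95.7143 ⇒ m₂ = 95.7143/7 = 13.67347
Σ(xᵢ − x̄)³ = 270.6122 ⇒ m₃ = 270.6122/7 = 38.65889
m₂^(3/2) = 13.67347^(1.5) = 50.56128
g1 = m₃ / m₂^(3/2) = 38.65889 / 50.56128 ≈ 0.7646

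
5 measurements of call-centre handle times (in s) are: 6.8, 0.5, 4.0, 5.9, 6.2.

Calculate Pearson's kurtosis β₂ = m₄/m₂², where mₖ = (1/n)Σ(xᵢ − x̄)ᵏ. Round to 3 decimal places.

x̄ = 4.6800
Σ(xᵢ − x̄)² = 26.2280 ⇒ m₂ = 5.24560
Σ(xᵢ − x̄)⁴ = 333.2515 ⇒ m₄ = 66.65030
m₂² = 27.51632
β₂ = m₄/m₂² = 66.65030 / 27.51632 ≈ 2.422

2.422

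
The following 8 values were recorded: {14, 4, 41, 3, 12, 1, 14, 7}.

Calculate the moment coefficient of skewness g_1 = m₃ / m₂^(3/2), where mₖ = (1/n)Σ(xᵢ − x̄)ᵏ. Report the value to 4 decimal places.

1.5952

x̄ = (14 + 4 + 41 + 3 + 12 + 1 + 14 + 7) / 8 = 12.0000
deviations (xᵢ − x̄): 2.0000, -8.0000, 29.0000, -9.0000, 0.0000, -11.0000, 2.0000, -5.0000
Σ(xᵢ − x̄)² = 1140.0000 ⇒ m₂ = 1140.0000/8 = 142.50000
Σ(xᵢ − x̄)³ = 21708.0000 ⇒ m₃ = 21708.0000/8 = 2713.50000
m₂^(3/2) = 142.50000^(1.5) = 1701.07044
g_1 = m₃ / m₂^(3/2) = 2713.50000 / 1701.07044 ≈ 1.5952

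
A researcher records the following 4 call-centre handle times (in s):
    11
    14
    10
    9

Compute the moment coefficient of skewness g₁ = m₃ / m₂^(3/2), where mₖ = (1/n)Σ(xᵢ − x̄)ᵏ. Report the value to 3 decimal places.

0.687

x̄ = (11 + 14 + 10 + 9) / 4 = 11.0000
deviations (xᵢ − x̄): 0.0000, 3.0000, -1.0000, -2.0000
Σ(xᵢ − x̄)² = 14.0000 ⇒ m₂ = 14.0000/4 = 3.50000
Σ(xᵢ − x̄)³ = 18.0000 ⇒ m₃ = 18.0000/4 = 4.50000
m₂^(3/2) = 3.50000^(1.5) = 6.54790
g₁ = m₃ / m₂^(3/2) = 4.50000 / 6.54790 ≈ 0.687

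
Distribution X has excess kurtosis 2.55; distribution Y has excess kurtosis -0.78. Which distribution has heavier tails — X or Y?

Higher excess kurtosis ⇒ heavier tails relative to the normal distribution.
2.55 vs -0.78: the larger is 2.55, so X has heavier tails. (X is leptokurtic — heavier-than-normal tails; the other is platykurtic.)

X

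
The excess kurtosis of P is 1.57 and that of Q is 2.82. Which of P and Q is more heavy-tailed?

Q

Higher excess kurtosis ⇒ heavier tails relative to the normal distribution.
1.57 vs 2.82: the larger is 2.82, so Q has heavier tails.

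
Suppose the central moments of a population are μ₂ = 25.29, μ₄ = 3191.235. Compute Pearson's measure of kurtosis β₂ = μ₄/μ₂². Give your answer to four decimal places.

4.9895

μ₂² = 25.29² = 639.58410
μ₄/μ₂² = 3191.235 / 639.58410 = 4.98955
β₂ ≈ 4.9895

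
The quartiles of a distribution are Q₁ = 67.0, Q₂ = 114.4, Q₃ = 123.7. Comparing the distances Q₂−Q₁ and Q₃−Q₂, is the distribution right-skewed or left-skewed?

Q₂ − Q₁ = 47.4;  Q₃ − Q₂ = 9.3
Q₂ − Q₁ > Q₃ − Q₂ ⇒ the lower half is more spread out ⇒ left-skewed.

left-skewed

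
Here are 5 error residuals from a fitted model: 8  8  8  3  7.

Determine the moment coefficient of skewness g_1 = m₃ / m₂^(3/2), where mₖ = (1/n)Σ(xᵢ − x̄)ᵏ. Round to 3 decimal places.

-1.363

x̄ = (8 + 8 + 8 + 3 + 7) / 5 = 6.8000
deviations (xᵢ − x̄): 1.2000, 1.2000, 1.2000, -3.8000, 0.2000
Σ(xᵢ − x̄)² = 18.8000 ⇒ m₂ = 18.8000/5 = 3.76000
Σ(xᵢ − x̄)³ = -49.6800 ⇒ m₃ = -49.6800/5 = -9.93600
m₂^(3/2) = 3.76000^(1.5) = 7.29091
g_1 = m₃ / m₂^(3/2) = -9.93600 / 7.29091 ≈ -1.363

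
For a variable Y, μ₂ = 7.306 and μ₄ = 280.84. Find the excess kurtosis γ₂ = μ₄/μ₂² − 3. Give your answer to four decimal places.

2.2614

μ₂² = 7.306² = 53.37764
μ₄/μ₂² = 280.84 / 53.37764 = 5.26138
γ₂ = 5.26138 − 3 ≈ 2.2614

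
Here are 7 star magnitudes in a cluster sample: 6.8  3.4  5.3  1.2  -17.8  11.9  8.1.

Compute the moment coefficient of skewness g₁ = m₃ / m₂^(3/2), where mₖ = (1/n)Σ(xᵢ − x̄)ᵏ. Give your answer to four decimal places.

-1.5150

x̄ = (6.8 + 3.4 + 5.3 + 1.2 - 17.8 + 11.9 + 8.1) / 7 = 2.7000
deviations (xᵢ − x̄): 4.1000, 0.7000, 2.6000, -1.5000, -20.5000, 9.2000, 5.4000
Σ(xᵢ − x̄)² = 560.3600 ⇒ m₂ = 560.3600/7 = 80.05143
Σ(xᵢ − x̄)³ = -7595.5080 ⇒ m₃ = -7595.5080/7 = -1085.07257
m₂^(3/2) = 80.05143^(1.5) = 716.23185
g₁ = m₃ / m₂^(3/2) = -1085.07257 / 716.23185 ≈ -1.5150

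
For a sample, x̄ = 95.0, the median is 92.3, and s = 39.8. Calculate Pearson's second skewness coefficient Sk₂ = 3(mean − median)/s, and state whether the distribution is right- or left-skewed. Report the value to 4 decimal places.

0.2035, right-skewed

Sk₂ = 3(95.0 − 92.3) / 39.8 = 3 × 2.7000 / 39.8
    = 8.1000 / 39.8 ≈ 0.2035
Sk₂ > 0 ⇒ mean > median ⇒ right-skewed (positive skew).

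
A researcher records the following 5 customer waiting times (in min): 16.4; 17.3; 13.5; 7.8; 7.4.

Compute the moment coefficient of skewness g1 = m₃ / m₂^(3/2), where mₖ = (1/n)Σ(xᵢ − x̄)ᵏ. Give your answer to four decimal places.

-0.1652

x̄ = (16.4 + 17.3 + 13.5 + 7.8 + 7.4) / 5 = 12.4800
deviations (xᵢ − x̄): 3.9200, 4.8200, 1.0200, -4.6800, -5.0800
Σ(xᵢ − x̄)² = 87.3480 ⇒ m₂ = 87.3480/5 = 17.46960
Σ(xᵢ − x̄)³ = -60.3221 ⇒ m₃ = -60.3221/5 = -12.06442
m₂^(3/2) = 17.46960^(1.5) = 73.01708
g1 = m₃ / m₂^(3/2) = -12.06442 / 73.01708 ≈ -0.1652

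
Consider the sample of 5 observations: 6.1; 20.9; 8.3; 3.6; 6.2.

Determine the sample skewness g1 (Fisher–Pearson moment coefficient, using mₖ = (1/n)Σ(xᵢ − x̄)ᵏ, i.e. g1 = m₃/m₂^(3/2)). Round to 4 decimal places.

x̄ = (6.1 + 20.9 + 8.3 + 3.6 + 6.2) / 5 = 9.0200
deviations (xᵢ − x̄): -2.9200, 11.8800, -0.7200, -5.4200, -2.8200
Σ(xᵢ − x̄)² = 187.5080 ⇒ m₂ = 187.5080/5 = 37.50160
Σ(xᵢ − x̄)³ = 1469.7605 ⇒ m₃ = 1469.7605/5 = 293.95210
m₂^(3/2) = 37.50160^(1.5) = 229.65436
g1 = m₃ / m₂^(3/2) = 293.95210 / 229.65436 ≈ 1.2800

1.2800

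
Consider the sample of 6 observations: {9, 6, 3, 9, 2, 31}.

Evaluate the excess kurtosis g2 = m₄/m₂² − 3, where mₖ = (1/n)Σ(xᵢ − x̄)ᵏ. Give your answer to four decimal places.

x̄ = 10.0000
Σ(xᵢ − x̄)² = 572.0000 ⇒ m₂ = 95.33333
Σ(xᵢ − x̄)⁴ = 201236.0000 ⇒ m₄ = 33539.33333
m₂² = 9088.44444
g2 = m₄/m₂² − 3 = 3.69033 − 3 ≈ 0.6903

0.6903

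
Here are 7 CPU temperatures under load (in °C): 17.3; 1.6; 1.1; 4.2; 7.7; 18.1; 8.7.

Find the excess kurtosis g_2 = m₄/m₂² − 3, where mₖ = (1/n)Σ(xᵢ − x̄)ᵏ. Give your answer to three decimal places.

x̄ = 8.3857
Σ(xᵢ − x̄)² = 291.0486 ⇒ m₂ = 41.57837
Σ(xᵢ − x̄)⁴ = 20464.8760 ⇒ m₄ = 2923.55372
m₂² = 1728.76063
g_2 = m₄/m₂² − 3 = 1.69113 − 3 ≈ -1.309

-1.309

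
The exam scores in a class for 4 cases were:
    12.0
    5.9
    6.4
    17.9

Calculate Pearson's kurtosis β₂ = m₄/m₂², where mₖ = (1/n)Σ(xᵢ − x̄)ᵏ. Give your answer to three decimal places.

x̄ = 10.5500
Σ(xᵢ − x̄)² = 94.9700 ⇒ m₂ = 23.74250
Σ(xᵢ − x̄)⁴ = 3686.9980 ⇒ m₄ = 921.74951
m₂² = 563.70631
β₂ = m₄/m₂² = 921.74951 / 563.70631 ≈ 1.635

1.635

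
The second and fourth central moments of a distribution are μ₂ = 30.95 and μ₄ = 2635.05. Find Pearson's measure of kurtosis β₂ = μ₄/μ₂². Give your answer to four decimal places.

μ₂² = 30.95² = 957.90250
μ₄/μ₂² = 2635.05 / 957.90250 = 2.75085
β₂ ≈ 2.7509

2.7509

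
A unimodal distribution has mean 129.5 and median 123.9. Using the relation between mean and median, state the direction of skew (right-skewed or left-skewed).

right-skewed

mean − median = 129.5 − 123.9 = 5.6
mean > median ⇒ the longer tail is on the right ⇒ right-skewed (positively skewed).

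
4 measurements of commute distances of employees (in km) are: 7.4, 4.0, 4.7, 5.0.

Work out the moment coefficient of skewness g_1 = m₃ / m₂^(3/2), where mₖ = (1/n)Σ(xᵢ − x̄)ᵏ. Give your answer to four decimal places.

0.8729

x̄ = (7.4 + 4.0 + 4.7 + 5.0) / 4 = 5.2750
deviations (xᵢ − x̄): 2.1250, -1.2750, -0.5750, -0.2750
Σ(xᵢ − x̄)² = 6.5475 ⇒ m₂ = 6.5475/4 = 1.63688
Σ(xᵢ − x̄)³ = 7.3121 ⇒ m₃ = 7.3121/4 = 1.82803
m₂^(3/2) = 1.63688^(1.5) = 2.09422
g_1 = m₃ / m₂^(3/2) = 1.82803 / 2.09422 ≈ 0.8729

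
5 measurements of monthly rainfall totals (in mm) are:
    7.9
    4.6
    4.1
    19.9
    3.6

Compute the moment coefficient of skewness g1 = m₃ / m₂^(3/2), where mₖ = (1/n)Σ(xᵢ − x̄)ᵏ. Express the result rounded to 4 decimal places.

x̄ = (7.9 + 4.6 + 4.1 + 19.9 + 3.6) / 5 = 8.0200
deviations (xᵢ − x̄): -0.1200, -3.4200, -3.9200, 11.8800, -4.4200
Σ(xᵢ − x̄)² = 187.7480 ⇒ m₂ = 187.7480/5 = 37.54960
Σ(xᵢ − x̄)³ = 1490.0861 ⇒ m₃ = 1490.0861/5 = 298.01722
m₂^(3/2) = 37.54960^(1.5) = 230.09542
g1 = m₃ / m₂^(3/2) = 298.01722 / 230.09542 ≈ 1.2952

1.2952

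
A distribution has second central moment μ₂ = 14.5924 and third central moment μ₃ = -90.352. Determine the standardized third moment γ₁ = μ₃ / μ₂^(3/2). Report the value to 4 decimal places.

σ = √μ₂ = √14.5924 = 3.82000
σ³ = μ₂^(3/2) = 55.74297
γ₁ = μ₃/σ³ = -90.352 / 55.74297 ≈ -1.6209

-1.6209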